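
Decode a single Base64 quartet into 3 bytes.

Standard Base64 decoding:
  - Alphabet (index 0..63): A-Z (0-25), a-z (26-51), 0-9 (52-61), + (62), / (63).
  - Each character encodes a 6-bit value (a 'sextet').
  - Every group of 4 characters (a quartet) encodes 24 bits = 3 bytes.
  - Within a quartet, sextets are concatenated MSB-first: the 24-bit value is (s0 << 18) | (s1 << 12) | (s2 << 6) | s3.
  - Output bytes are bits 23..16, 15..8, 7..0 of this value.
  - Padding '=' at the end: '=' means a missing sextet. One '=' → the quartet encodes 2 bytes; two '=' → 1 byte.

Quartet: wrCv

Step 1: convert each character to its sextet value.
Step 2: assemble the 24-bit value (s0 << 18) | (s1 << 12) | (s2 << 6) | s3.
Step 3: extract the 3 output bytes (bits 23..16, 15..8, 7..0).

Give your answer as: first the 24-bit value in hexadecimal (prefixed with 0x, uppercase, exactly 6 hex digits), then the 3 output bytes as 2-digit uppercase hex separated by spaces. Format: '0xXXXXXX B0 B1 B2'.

Sextets: w=48, r=43, C=2, v=47
24-bit: (48<<18) | (43<<12) | (2<<6) | 47
      = 0xC00000 | 0x02B000 | 0x000080 | 0x00002F
      = 0xC2B0AF
Bytes: (v>>16)&0xFF=C2, (v>>8)&0xFF=B0, v&0xFF=AF

Answer: 0xC2B0AF C2 B0 AF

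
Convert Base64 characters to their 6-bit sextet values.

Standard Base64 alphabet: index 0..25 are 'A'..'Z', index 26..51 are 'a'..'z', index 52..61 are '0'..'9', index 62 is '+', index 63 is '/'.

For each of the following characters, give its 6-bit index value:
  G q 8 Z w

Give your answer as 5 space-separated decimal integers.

'G': A..Z range, ord('G') − ord('A') = 6
'q': a..z range, 26 + ord('q') − ord('a') = 42
'8': 0..9 range, 52 + ord('8') − ord('0') = 60
'Z': A..Z range, ord('Z') − ord('A') = 25
'w': a..z range, 26 + ord('w') − ord('a') = 48

Answer: 6 42 60 25 48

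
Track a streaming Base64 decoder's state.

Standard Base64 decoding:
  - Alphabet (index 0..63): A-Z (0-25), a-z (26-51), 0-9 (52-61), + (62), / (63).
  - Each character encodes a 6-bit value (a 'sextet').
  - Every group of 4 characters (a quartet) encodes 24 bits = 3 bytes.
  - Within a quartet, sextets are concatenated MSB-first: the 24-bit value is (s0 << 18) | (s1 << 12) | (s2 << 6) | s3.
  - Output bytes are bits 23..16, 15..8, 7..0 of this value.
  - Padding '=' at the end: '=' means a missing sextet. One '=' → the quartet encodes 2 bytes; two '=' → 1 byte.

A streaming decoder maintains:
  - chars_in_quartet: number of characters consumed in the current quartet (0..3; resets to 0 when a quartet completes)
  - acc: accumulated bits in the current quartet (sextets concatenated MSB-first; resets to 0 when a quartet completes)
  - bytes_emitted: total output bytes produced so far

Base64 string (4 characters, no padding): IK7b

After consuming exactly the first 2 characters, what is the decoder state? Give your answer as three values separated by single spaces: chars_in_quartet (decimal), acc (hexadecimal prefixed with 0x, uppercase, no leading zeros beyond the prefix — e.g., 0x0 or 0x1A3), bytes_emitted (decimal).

Answer: 2 0x20A 0

Derivation:
After char 0 ('I'=8): chars_in_quartet=1 acc=0x8 bytes_emitted=0
After char 1 ('K'=10): chars_in_quartet=2 acc=0x20A bytes_emitted=0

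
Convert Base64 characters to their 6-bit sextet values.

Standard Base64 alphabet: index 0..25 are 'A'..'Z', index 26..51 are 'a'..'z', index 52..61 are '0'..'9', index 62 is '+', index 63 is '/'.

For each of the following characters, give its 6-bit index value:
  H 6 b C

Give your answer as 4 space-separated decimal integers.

'H': A..Z range, ord('H') − ord('A') = 7
'6': 0..9 range, 52 + ord('6') − ord('0') = 58
'b': a..z range, 26 + ord('b') − ord('a') = 27
'C': A..Z range, ord('C') − ord('A') = 2

Answer: 7 58 27 2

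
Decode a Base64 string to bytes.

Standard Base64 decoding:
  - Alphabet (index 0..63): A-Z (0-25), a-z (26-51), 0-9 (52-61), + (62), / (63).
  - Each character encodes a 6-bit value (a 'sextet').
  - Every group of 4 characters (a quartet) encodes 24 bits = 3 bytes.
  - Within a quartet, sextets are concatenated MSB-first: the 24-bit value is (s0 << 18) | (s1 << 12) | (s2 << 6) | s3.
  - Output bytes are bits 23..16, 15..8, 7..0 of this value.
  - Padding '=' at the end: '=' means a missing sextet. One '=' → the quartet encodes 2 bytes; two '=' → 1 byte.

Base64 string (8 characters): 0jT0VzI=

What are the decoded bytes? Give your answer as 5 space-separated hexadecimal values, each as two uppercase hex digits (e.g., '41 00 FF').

After char 0 ('0'=52): chars_in_quartet=1 acc=0x34 bytes_emitted=0
After char 1 ('j'=35): chars_in_quartet=2 acc=0xD23 bytes_emitted=0
After char 2 ('T'=19): chars_in_quartet=3 acc=0x348D3 bytes_emitted=0
After char 3 ('0'=52): chars_in_quartet=4 acc=0xD234F4 -> emit D2 34 F4, reset; bytes_emitted=3
After char 4 ('V'=21): chars_in_quartet=1 acc=0x15 bytes_emitted=3
After char 5 ('z'=51): chars_in_quartet=2 acc=0x573 bytes_emitted=3
After char 6 ('I'=8): chars_in_quartet=3 acc=0x15CC8 bytes_emitted=3
Padding '=': partial quartet acc=0x15CC8 -> emit 57 32; bytes_emitted=5

Answer: D2 34 F4 57 32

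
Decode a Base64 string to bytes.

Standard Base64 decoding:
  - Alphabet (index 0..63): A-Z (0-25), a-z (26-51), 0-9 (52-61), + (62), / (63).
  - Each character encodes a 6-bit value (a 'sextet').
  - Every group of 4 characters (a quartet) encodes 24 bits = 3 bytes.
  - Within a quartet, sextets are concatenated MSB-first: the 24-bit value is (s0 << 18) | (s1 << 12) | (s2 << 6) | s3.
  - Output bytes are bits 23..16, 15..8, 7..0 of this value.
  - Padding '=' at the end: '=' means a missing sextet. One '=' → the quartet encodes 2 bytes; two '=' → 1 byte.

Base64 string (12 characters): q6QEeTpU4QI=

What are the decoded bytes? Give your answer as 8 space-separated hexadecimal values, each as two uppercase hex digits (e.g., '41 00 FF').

Answer: AB A4 04 79 3A 54 E1 02

Derivation:
After char 0 ('q'=42): chars_in_quartet=1 acc=0x2A bytes_emitted=0
After char 1 ('6'=58): chars_in_quartet=2 acc=0xABA bytes_emitted=0
After char 2 ('Q'=16): chars_in_quartet=3 acc=0x2AE90 bytes_emitted=0
After char 3 ('E'=4): chars_in_quartet=4 acc=0xABA404 -> emit AB A4 04, reset; bytes_emitted=3
After char 4 ('e'=30): chars_in_quartet=1 acc=0x1E bytes_emitted=3
After char 5 ('T'=19): chars_in_quartet=2 acc=0x793 bytes_emitted=3
After char 6 ('p'=41): chars_in_quartet=3 acc=0x1E4E9 bytes_emitted=3
After char 7 ('U'=20): chars_in_quartet=4 acc=0x793A54 -> emit 79 3A 54, reset; bytes_emitted=6
After char 8 ('4'=56): chars_in_quartet=1 acc=0x38 bytes_emitted=6
After char 9 ('Q'=16): chars_in_quartet=2 acc=0xE10 bytes_emitted=6
After char 10 ('I'=8): chars_in_quartet=3 acc=0x38408 bytes_emitted=6
Padding '=': partial quartet acc=0x38408 -> emit E1 02; bytes_emitted=8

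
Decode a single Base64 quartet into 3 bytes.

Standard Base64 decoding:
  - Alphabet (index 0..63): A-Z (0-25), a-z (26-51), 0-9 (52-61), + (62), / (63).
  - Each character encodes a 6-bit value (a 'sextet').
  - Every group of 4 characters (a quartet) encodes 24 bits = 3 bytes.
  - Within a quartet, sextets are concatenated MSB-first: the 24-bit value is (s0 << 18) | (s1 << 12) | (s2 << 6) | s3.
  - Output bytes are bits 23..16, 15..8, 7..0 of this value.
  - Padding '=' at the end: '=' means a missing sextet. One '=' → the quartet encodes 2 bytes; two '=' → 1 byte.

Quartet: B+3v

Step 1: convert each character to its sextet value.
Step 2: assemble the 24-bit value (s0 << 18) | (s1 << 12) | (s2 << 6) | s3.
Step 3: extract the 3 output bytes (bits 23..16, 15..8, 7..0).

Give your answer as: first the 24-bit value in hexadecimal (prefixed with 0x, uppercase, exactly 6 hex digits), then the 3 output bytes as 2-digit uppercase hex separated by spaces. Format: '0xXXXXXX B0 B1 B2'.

Answer: 0x07EDEF 07 ED EF

Derivation:
Sextets: B=1, +=62, 3=55, v=47
24-bit: (1<<18) | (62<<12) | (55<<6) | 47
      = 0x040000 | 0x03E000 | 0x000DC0 | 0x00002F
      = 0x07EDEF
Bytes: (v>>16)&0xFF=07, (v>>8)&0xFF=ED, v&0xFF=EF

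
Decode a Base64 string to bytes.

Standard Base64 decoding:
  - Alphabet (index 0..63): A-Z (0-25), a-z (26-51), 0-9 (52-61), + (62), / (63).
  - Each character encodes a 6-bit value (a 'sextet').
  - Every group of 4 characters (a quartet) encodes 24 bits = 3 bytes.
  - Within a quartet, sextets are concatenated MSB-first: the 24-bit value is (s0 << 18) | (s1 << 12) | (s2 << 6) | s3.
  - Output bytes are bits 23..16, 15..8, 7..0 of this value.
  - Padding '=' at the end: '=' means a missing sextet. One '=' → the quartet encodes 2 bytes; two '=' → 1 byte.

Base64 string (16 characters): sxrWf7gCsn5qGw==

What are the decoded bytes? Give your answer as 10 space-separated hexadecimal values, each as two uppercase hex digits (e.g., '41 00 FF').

Answer: B3 1A D6 7F B8 02 B2 7E 6A 1B

Derivation:
After char 0 ('s'=44): chars_in_quartet=1 acc=0x2C bytes_emitted=0
After char 1 ('x'=49): chars_in_quartet=2 acc=0xB31 bytes_emitted=0
After char 2 ('r'=43): chars_in_quartet=3 acc=0x2CC6B bytes_emitted=0
After char 3 ('W'=22): chars_in_quartet=4 acc=0xB31AD6 -> emit B3 1A D6, reset; bytes_emitted=3
After char 4 ('f'=31): chars_in_quartet=1 acc=0x1F bytes_emitted=3
After char 5 ('7'=59): chars_in_quartet=2 acc=0x7FB bytes_emitted=3
After char 6 ('g'=32): chars_in_quartet=3 acc=0x1FEE0 bytes_emitted=3
After char 7 ('C'=2): chars_in_quartet=4 acc=0x7FB802 -> emit 7F B8 02, reset; bytes_emitted=6
After char 8 ('s'=44): chars_in_quartet=1 acc=0x2C bytes_emitted=6
After char 9 ('n'=39): chars_in_quartet=2 acc=0xB27 bytes_emitted=6
After char 10 ('5'=57): chars_in_quartet=3 acc=0x2C9F9 bytes_emitted=6
After char 11 ('q'=42): chars_in_quartet=4 acc=0xB27E6A -> emit B2 7E 6A, reset; bytes_emitted=9
After char 12 ('G'=6): chars_in_quartet=1 acc=0x6 bytes_emitted=9
After char 13 ('w'=48): chars_in_quartet=2 acc=0x1B0 bytes_emitted=9
Padding '==': partial quartet acc=0x1B0 -> emit 1B; bytes_emitted=10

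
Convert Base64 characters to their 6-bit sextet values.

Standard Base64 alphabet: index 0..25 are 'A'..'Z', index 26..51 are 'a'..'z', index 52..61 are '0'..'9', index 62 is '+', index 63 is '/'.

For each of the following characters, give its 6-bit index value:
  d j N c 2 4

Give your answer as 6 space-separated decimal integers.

'd': a..z range, 26 + ord('d') − ord('a') = 29
'j': a..z range, 26 + ord('j') − ord('a') = 35
'N': A..Z range, ord('N') − ord('A') = 13
'c': a..z range, 26 + ord('c') − ord('a') = 28
'2': 0..9 range, 52 + ord('2') − ord('0') = 54
'4': 0..9 range, 52 + ord('4') − ord('0') = 56

Answer: 29 35 13 28 54 56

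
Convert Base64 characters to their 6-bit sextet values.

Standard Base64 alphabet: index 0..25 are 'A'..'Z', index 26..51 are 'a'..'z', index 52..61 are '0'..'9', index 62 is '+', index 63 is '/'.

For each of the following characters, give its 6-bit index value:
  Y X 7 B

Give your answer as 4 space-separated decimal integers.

Answer: 24 23 59 1

Derivation:
'Y': A..Z range, ord('Y') − ord('A') = 24
'X': A..Z range, ord('X') − ord('A') = 23
'7': 0..9 range, 52 + ord('7') − ord('0') = 59
'B': A..Z range, ord('B') − ord('A') = 1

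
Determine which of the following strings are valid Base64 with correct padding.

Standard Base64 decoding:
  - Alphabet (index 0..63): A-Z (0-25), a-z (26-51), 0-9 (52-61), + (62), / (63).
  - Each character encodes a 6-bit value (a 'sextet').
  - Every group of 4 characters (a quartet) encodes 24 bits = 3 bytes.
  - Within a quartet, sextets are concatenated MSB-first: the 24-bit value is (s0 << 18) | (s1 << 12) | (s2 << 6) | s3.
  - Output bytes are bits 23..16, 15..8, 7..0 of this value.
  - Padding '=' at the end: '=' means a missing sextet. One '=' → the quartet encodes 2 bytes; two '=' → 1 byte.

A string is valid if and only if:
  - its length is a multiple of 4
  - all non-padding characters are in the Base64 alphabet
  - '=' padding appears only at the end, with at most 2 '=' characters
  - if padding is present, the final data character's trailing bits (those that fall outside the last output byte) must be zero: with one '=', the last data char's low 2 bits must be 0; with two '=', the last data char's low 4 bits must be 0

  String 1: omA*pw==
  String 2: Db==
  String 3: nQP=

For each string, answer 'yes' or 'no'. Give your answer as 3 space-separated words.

Answer: no no no

Derivation:
String 1: 'omA*pw==' → invalid (bad char(s): ['*'])
String 2: 'Db==' → invalid (bad trailing bits)
String 3: 'nQP=' → invalid (bad trailing bits)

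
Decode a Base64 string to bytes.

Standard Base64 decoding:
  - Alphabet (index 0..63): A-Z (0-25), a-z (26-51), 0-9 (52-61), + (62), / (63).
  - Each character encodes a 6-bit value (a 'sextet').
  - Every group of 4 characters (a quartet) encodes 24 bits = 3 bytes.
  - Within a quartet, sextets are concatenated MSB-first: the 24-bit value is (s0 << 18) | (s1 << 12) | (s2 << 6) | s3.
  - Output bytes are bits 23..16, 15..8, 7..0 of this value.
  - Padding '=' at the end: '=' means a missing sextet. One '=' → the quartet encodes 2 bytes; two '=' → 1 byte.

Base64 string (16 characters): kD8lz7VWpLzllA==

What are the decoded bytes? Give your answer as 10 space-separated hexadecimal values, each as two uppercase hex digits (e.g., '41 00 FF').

Answer: 90 3F 25 CF B5 56 A4 BC E5 94

Derivation:
After char 0 ('k'=36): chars_in_quartet=1 acc=0x24 bytes_emitted=0
After char 1 ('D'=3): chars_in_quartet=2 acc=0x903 bytes_emitted=0
After char 2 ('8'=60): chars_in_quartet=3 acc=0x240FC bytes_emitted=0
After char 3 ('l'=37): chars_in_quartet=4 acc=0x903F25 -> emit 90 3F 25, reset; bytes_emitted=3
After char 4 ('z'=51): chars_in_quartet=1 acc=0x33 bytes_emitted=3
After char 5 ('7'=59): chars_in_quartet=2 acc=0xCFB bytes_emitted=3
After char 6 ('V'=21): chars_in_quartet=3 acc=0x33ED5 bytes_emitted=3
After char 7 ('W'=22): chars_in_quartet=4 acc=0xCFB556 -> emit CF B5 56, reset; bytes_emitted=6
After char 8 ('p'=41): chars_in_quartet=1 acc=0x29 bytes_emitted=6
After char 9 ('L'=11): chars_in_quartet=2 acc=0xA4B bytes_emitted=6
After char 10 ('z'=51): chars_in_quartet=3 acc=0x292F3 bytes_emitted=6
After char 11 ('l'=37): chars_in_quartet=4 acc=0xA4BCE5 -> emit A4 BC E5, reset; bytes_emitted=9
After char 12 ('l'=37): chars_in_quartet=1 acc=0x25 bytes_emitted=9
After char 13 ('A'=0): chars_in_quartet=2 acc=0x940 bytes_emitted=9
Padding '==': partial quartet acc=0x940 -> emit 94; bytes_emitted=10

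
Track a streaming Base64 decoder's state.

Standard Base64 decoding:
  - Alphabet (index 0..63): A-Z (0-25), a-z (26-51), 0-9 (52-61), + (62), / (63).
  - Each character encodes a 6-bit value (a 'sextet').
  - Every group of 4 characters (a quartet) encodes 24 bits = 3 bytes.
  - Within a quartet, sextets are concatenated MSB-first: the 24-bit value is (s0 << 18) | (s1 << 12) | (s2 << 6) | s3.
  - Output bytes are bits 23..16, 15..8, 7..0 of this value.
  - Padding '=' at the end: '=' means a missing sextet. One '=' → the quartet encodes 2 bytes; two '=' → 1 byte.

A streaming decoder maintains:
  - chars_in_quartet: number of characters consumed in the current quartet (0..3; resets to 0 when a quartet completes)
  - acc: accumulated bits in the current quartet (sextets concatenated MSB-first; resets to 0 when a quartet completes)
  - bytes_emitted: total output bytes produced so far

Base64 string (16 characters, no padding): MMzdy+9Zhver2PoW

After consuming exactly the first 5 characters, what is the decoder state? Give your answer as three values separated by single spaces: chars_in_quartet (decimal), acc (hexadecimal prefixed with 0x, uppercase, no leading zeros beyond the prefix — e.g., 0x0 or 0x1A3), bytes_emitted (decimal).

After char 0 ('M'=12): chars_in_quartet=1 acc=0xC bytes_emitted=0
After char 1 ('M'=12): chars_in_quartet=2 acc=0x30C bytes_emitted=0
After char 2 ('z'=51): chars_in_quartet=3 acc=0xC333 bytes_emitted=0
After char 3 ('d'=29): chars_in_quartet=4 acc=0x30CCDD -> emit 30 CC DD, reset; bytes_emitted=3
After char 4 ('y'=50): chars_in_quartet=1 acc=0x32 bytes_emitted=3

Answer: 1 0x32 3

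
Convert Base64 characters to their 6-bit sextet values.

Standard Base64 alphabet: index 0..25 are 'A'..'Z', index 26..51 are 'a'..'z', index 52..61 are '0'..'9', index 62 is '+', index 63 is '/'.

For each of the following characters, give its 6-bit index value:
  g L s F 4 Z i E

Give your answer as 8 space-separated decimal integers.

Answer: 32 11 44 5 56 25 34 4

Derivation:
'g': a..z range, 26 + ord('g') − ord('a') = 32
'L': A..Z range, ord('L') − ord('A') = 11
's': a..z range, 26 + ord('s') − ord('a') = 44
'F': A..Z range, ord('F') − ord('A') = 5
'4': 0..9 range, 52 + ord('4') − ord('0') = 56
'Z': A..Z range, ord('Z') − ord('A') = 25
'i': a..z range, 26 + ord('i') − ord('a') = 34
'E': A..Z range, ord('E') − ord('A') = 4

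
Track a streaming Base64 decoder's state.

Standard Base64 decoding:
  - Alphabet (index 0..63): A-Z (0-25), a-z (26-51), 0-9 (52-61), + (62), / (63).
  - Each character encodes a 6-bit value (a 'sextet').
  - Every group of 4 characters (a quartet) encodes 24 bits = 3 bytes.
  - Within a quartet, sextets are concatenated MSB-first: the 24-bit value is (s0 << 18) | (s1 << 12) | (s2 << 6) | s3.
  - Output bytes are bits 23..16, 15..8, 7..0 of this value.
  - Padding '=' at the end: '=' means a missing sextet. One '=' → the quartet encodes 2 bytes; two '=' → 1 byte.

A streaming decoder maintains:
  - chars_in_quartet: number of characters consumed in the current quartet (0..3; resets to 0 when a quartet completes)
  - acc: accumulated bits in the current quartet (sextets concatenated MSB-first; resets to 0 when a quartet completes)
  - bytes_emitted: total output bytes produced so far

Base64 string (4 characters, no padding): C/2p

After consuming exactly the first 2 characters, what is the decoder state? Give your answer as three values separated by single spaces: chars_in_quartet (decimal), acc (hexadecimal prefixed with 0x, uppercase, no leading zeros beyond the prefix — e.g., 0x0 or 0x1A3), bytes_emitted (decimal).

After char 0 ('C'=2): chars_in_quartet=1 acc=0x2 bytes_emitted=0
After char 1 ('/'=63): chars_in_quartet=2 acc=0xBF bytes_emitted=0

Answer: 2 0xBF 0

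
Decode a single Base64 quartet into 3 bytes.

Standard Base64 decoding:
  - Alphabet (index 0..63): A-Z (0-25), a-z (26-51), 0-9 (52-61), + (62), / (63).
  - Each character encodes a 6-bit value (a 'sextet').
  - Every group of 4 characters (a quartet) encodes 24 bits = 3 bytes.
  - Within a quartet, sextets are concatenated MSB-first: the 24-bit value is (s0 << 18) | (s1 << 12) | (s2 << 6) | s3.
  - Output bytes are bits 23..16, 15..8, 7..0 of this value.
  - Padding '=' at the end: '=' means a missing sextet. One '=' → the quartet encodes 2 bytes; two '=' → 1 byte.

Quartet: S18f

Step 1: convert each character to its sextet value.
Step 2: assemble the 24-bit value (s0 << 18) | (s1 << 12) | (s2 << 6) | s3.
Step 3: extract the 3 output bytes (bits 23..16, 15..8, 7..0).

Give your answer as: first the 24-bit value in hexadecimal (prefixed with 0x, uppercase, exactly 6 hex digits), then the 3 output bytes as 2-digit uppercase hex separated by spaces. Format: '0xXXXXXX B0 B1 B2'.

Answer: 0x4B5F1F 4B 5F 1F

Derivation:
Sextets: S=18, 1=53, 8=60, f=31
24-bit: (18<<18) | (53<<12) | (60<<6) | 31
      = 0x480000 | 0x035000 | 0x000F00 | 0x00001F
      = 0x4B5F1F
Bytes: (v>>16)&0xFF=4B, (v>>8)&0xFF=5F, v&0xFF=1F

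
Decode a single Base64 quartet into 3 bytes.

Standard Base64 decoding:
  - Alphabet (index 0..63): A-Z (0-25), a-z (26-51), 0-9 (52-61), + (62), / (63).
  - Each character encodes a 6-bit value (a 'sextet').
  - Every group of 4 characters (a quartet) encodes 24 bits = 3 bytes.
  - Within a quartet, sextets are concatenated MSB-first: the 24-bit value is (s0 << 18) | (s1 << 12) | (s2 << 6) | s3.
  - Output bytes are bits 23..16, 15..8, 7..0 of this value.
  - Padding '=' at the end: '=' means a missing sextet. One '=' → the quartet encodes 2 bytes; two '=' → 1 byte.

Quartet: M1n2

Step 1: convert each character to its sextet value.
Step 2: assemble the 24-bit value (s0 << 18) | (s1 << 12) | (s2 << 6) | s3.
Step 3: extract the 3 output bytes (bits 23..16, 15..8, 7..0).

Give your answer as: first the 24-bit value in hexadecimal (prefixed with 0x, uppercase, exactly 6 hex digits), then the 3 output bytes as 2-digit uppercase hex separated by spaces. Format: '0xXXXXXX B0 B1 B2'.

Answer: 0x3359F6 33 59 F6

Derivation:
Sextets: M=12, 1=53, n=39, 2=54
24-bit: (12<<18) | (53<<12) | (39<<6) | 54
      = 0x300000 | 0x035000 | 0x0009C0 | 0x000036
      = 0x3359F6
Bytes: (v>>16)&0xFF=33, (v>>8)&0xFF=59, v&0xFF=F6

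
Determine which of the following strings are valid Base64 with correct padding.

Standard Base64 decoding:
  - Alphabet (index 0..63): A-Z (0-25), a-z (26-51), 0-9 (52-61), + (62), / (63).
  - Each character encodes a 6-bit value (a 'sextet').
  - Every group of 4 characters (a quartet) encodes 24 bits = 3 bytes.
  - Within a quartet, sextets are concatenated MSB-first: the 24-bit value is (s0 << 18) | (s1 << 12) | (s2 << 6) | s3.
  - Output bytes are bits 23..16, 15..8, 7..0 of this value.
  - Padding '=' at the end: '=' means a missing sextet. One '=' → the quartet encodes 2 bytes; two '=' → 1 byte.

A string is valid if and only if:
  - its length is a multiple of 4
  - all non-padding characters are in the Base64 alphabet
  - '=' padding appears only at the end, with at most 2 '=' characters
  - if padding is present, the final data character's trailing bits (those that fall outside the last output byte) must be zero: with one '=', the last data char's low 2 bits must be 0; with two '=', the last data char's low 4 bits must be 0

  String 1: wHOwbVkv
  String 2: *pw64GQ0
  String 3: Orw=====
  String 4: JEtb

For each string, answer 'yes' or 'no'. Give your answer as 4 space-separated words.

Answer: yes no no yes

Derivation:
String 1: 'wHOwbVkv' → valid
String 2: '*pw64GQ0' → invalid (bad char(s): ['*'])
String 3: 'Orw=====' → invalid (5 pad chars (max 2))
String 4: 'JEtb' → valid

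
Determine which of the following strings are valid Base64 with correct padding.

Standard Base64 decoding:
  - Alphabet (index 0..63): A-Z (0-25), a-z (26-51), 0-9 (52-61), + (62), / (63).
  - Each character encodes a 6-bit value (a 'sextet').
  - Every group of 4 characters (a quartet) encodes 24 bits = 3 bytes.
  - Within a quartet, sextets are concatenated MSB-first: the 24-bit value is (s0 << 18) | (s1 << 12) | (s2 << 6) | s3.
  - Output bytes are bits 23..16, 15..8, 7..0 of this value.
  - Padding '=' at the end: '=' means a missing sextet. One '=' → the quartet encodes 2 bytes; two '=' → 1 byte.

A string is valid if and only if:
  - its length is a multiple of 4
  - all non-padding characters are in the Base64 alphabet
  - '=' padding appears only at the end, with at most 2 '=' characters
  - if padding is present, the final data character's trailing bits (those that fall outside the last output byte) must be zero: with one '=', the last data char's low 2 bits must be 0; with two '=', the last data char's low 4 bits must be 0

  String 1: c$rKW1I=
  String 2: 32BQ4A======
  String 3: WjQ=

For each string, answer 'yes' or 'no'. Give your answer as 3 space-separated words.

String 1: 'c$rKW1I=' → invalid (bad char(s): ['$'])
String 2: '32BQ4A======' → invalid (6 pad chars (max 2))
String 3: 'WjQ=' → valid

Answer: no no yes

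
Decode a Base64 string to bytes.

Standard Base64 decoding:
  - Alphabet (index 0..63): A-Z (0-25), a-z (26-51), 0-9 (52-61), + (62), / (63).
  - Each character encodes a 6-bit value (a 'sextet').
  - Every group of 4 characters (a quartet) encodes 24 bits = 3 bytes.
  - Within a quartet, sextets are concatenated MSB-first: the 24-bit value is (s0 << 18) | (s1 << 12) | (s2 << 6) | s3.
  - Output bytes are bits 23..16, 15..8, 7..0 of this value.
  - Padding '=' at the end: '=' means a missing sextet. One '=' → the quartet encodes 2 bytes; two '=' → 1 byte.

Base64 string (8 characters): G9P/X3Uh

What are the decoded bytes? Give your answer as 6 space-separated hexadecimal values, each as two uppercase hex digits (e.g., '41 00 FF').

After char 0 ('G'=6): chars_in_quartet=1 acc=0x6 bytes_emitted=0
After char 1 ('9'=61): chars_in_quartet=2 acc=0x1BD bytes_emitted=0
After char 2 ('P'=15): chars_in_quartet=3 acc=0x6F4F bytes_emitted=0
After char 3 ('/'=63): chars_in_quartet=4 acc=0x1BD3FF -> emit 1B D3 FF, reset; bytes_emitted=3
After char 4 ('X'=23): chars_in_quartet=1 acc=0x17 bytes_emitted=3
After char 5 ('3'=55): chars_in_quartet=2 acc=0x5F7 bytes_emitted=3
After char 6 ('U'=20): chars_in_quartet=3 acc=0x17DD4 bytes_emitted=3
After char 7 ('h'=33): chars_in_quartet=4 acc=0x5F7521 -> emit 5F 75 21, reset; bytes_emitted=6

Answer: 1B D3 FF 5F 75 21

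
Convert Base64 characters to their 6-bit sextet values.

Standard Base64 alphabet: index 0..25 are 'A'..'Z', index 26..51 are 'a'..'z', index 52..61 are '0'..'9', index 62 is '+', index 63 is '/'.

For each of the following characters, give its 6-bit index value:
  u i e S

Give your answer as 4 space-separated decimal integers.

'u': a..z range, 26 + ord('u') − ord('a') = 46
'i': a..z range, 26 + ord('i') − ord('a') = 34
'e': a..z range, 26 + ord('e') − ord('a') = 30
'S': A..Z range, ord('S') − ord('A') = 18

Answer: 46 34 30 18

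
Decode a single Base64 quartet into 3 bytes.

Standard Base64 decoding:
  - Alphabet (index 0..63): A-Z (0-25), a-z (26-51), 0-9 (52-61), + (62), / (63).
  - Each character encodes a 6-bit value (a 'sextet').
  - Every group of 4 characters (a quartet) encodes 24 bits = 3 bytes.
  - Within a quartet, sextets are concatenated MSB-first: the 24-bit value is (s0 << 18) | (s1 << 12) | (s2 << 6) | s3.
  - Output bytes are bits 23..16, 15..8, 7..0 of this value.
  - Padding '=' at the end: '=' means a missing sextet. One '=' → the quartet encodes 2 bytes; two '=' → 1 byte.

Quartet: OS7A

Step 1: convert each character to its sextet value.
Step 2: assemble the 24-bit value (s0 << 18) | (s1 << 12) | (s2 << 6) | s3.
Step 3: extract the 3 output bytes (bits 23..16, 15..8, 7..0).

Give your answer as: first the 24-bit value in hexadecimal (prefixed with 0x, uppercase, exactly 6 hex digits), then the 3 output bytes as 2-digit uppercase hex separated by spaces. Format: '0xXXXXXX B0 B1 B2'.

Sextets: O=14, S=18, 7=59, A=0
24-bit: (14<<18) | (18<<12) | (59<<6) | 0
      = 0x380000 | 0x012000 | 0x000EC0 | 0x000000
      = 0x392EC0
Bytes: (v>>16)&0xFF=39, (v>>8)&0xFF=2E, v&0xFF=C0

Answer: 0x392EC0 39 2E C0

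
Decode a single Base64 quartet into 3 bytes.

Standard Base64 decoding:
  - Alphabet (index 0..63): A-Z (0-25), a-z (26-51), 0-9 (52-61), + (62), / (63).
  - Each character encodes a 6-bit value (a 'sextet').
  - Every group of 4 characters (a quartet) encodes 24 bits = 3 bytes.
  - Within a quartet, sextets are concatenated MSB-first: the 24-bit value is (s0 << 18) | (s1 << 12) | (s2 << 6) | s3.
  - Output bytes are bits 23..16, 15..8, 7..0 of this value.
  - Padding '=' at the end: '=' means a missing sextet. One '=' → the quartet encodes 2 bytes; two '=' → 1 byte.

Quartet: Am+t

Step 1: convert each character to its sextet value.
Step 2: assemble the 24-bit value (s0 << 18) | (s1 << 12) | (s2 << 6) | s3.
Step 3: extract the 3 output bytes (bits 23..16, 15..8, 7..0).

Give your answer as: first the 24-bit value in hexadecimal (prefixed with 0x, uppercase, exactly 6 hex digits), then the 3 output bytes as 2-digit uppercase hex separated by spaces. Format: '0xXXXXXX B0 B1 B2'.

Sextets: A=0, m=38, +=62, t=45
24-bit: (0<<18) | (38<<12) | (62<<6) | 45
      = 0x000000 | 0x026000 | 0x000F80 | 0x00002D
      = 0x026FAD
Bytes: (v>>16)&0xFF=02, (v>>8)&0xFF=6F, v&0xFF=AD

Answer: 0x026FAD 02 6F AD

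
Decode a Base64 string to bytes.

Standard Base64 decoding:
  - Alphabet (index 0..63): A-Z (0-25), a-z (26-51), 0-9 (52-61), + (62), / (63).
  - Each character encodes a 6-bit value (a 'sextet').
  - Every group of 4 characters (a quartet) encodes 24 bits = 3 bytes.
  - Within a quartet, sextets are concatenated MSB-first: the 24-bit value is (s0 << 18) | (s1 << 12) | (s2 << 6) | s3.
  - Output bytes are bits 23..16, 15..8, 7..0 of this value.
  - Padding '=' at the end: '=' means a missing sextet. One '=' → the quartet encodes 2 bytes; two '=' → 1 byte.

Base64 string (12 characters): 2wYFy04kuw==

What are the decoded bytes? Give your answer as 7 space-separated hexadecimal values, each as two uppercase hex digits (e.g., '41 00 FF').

After char 0 ('2'=54): chars_in_quartet=1 acc=0x36 bytes_emitted=0
After char 1 ('w'=48): chars_in_quartet=2 acc=0xDB0 bytes_emitted=0
After char 2 ('Y'=24): chars_in_quartet=3 acc=0x36C18 bytes_emitted=0
After char 3 ('F'=5): chars_in_quartet=4 acc=0xDB0605 -> emit DB 06 05, reset; bytes_emitted=3
After char 4 ('y'=50): chars_in_quartet=1 acc=0x32 bytes_emitted=3
After char 5 ('0'=52): chars_in_quartet=2 acc=0xCB4 bytes_emitted=3
After char 6 ('4'=56): chars_in_quartet=3 acc=0x32D38 bytes_emitted=3
After char 7 ('k'=36): chars_in_quartet=4 acc=0xCB4E24 -> emit CB 4E 24, reset; bytes_emitted=6
After char 8 ('u'=46): chars_in_quartet=1 acc=0x2E bytes_emitted=6
After char 9 ('w'=48): chars_in_quartet=2 acc=0xBB0 bytes_emitted=6
Padding '==': partial quartet acc=0xBB0 -> emit BB; bytes_emitted=7

Answer: DB 06 05 CB 4E 24 BB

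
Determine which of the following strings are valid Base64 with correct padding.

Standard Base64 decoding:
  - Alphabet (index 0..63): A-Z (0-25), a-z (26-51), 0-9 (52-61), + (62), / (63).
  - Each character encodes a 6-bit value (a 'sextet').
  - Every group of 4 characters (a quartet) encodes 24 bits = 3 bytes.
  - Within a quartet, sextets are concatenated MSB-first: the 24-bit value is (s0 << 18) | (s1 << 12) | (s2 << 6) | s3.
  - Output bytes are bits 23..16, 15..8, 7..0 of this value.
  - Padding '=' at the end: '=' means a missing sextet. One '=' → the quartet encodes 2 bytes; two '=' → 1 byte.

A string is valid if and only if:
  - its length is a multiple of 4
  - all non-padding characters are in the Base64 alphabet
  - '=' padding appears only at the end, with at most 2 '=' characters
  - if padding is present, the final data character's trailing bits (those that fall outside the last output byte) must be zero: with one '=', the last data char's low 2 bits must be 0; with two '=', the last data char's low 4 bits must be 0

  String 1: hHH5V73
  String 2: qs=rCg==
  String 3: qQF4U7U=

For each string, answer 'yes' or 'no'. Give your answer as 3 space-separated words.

String 1: 'hHH5V73' → invalid (len=7 not mult of 4)
String 2: 'qs=rCg==' → invalid (bad char(s): ['=']; '=' in middle)
String 3: 'qQF4U7U=' → valid

Answer: no no yes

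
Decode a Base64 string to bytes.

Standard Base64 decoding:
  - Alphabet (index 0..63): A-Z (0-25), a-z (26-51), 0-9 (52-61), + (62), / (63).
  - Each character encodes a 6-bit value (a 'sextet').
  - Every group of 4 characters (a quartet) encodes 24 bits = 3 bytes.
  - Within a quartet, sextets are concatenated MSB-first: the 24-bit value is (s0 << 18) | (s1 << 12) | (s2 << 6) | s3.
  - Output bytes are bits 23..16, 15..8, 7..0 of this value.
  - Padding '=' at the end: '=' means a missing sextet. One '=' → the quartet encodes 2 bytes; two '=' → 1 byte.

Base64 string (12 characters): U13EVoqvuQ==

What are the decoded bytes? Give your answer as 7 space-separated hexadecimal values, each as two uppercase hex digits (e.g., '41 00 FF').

After char 0 ('U'=20): chars_in_quartet=1 acc=0x14 bytes_emitted=0
After char 1 ('1'=53): chars_in_quartet=2 acc=0x535 bytes_emitted=0
After char 2 ('3'=55): chars_in_quartet=3 acc=0x14D77 bytes_emitted=0
After char 3 ('E'=4): chars_in_quartet=4 acc=0x535DC4 -> emit 53 5D C4, reset; bytes_emitted=3
After char 4 ('V'=21): chars_in_quartet=1 acc=0x15 bytes_emitted=3
After char 5 ('o'=40): chars_in_quartet=2 acc=0x568 bytes_emitted=3
After char 6 ('q'=42): chars_in_quartet=3 acc=0x15A2A bytes_emitted=3
After char 7 ('v'=47): chars_in_quartet=4 acc=0x568AAF -> emit 56 8A AF, reset; bytes_emitted=6
After char 8 ('u'=46): chars_in_quartet=1 acc=0x2E bytes_emitted=6
After char 9 ('Q'=16): chars_in_quartet=2 acc=0xB90 bytes_emitted=6
Padding '==': partial quartet acc=0xB90 -> emit B9; bytes_emitted=7

Answer: 53 5D C4 56 8A AF B9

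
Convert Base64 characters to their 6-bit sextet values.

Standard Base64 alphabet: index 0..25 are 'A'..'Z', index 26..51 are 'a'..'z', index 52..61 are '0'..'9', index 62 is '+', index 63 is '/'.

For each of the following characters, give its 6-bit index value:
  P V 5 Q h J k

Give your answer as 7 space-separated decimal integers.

Answer: 15 21 57 16 33 9 36

Derivation:
'P': A..Z range, ord('P') − ord('A') = 15
'V': A..Z range, ord('V') − ord('A') = 21
'5': 0..9 range, 52 + ord('5') − ord('0') = 57
'Q': A..Z range, ord('Q') − ord('A') = 16
'h': a..z range, 26 + ord('h') − ord('a') = 33
'J': A..Z range, ord('J') − ord('A') = 9
'k': a..z range, 26 + ord('k') − ord('a') = 36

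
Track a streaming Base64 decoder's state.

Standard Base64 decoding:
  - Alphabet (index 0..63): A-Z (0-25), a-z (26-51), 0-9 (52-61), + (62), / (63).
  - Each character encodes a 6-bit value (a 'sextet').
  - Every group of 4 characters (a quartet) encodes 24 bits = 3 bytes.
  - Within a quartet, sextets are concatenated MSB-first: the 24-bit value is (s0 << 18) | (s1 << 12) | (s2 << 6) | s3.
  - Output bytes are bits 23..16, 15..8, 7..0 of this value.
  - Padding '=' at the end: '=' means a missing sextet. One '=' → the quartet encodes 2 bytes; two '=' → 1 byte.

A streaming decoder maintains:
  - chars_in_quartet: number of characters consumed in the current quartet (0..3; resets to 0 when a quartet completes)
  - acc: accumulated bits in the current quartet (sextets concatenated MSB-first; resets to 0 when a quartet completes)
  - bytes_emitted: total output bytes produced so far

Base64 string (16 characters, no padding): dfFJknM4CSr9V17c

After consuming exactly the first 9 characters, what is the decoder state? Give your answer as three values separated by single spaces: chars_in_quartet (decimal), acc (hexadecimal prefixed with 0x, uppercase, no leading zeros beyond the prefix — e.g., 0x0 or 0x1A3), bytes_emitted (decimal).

After char 0 ('d'=29): chars_in_quartet=1 acc=0x1D bytes_emitted=0
After char 1 ('f'=31): chars_in_quartet=2 acc=0x75F bytes_emitted=0
After char 2 ('F'=5): chars_in_quartet=3 acc=0x1D7C5 bytes_emitted=0
After char 3 ('J'=9): chars_in_quartet=4 acc=0x75F149 -> emit 75 F1 49, reset; bytes_emitted=3
After char 4 ('k'=36): chars_in_quartet=1 acc=0x24 bytes_emitted=3
After char 5 ('n'=39): chars_in_quartet=2 acc=0x927 bytes_emitted=3
After char 6 ('M'=12): chars_in_quartet=3 acc=0x249CC bytes_emitted=3
After char 7 ('4'=56): chars_in_quartet=4 acc=0x927338 -> emit 92 73 38, reset; bytes_emitted=6
After char 8 ('C'=2): chars_in_quartet=1 acc=0x2 bytes_emitted=6

Answer: 1 0x2 6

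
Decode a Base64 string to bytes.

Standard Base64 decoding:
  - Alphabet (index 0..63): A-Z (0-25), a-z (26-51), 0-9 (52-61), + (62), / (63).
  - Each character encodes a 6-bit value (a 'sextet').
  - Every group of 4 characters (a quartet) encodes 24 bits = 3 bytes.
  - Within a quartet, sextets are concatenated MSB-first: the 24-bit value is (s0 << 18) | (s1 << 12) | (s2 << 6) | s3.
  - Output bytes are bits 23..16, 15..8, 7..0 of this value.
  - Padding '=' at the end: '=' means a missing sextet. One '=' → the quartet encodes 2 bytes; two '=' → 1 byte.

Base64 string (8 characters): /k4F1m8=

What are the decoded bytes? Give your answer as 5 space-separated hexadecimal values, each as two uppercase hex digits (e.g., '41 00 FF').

Answer: FE 4E 05 D6 6F

Derivation:
After char 0 ('/'=63): chars_in_quartet=1 acc=0x3F bytes_emitted=0
After char 1 ('k'=36): chars_in_quartet=2 acc=0xFE4 bytes_emitted=0
After char 2 ('4'=56): chars_in_quartet=3 acc=0x3F938 bytes_emitted=0
After char 3 ('F'=5): chars_in_quartet=4 acc=0xFE4E05 -> emit FE 4E 05, reset; bytes_emitted=3
After char 4 ('1'=53): chars_in_quartet=1 acc=0x35 bytes_emitted=3
After char 5 ('m'=38): chars_in_quartet=2 acc=0xD66 bytes_emitted=3
After char 6 ('8'=60): chars_in_quartet=3 acc=0x359BC bytes_emitted=3
Padding '=': partial quartet acc=0x359BC -> emit D6 6F; bytes_emitted=5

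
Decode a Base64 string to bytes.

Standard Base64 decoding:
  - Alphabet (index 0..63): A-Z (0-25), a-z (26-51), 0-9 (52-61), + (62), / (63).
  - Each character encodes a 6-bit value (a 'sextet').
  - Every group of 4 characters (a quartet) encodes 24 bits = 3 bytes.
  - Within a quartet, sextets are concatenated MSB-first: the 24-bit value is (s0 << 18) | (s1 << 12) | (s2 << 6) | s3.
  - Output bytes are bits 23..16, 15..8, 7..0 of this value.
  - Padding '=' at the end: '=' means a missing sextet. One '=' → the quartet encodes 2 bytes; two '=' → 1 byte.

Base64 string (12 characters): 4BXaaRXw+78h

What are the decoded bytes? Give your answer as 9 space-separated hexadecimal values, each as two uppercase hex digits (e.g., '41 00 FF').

After char 0 ('4'=56): chars_in_quartet=1 acc=0x38 bytes_emitted=0
After char 1 ('B'=1): chars_in_quartet=2 acc=0xE01 bytes_emitted=0
After char 2 ('X'=23): chars_in_quartet=3 acc=0x38057 bytes_emitted=0
After char 3 ('a'=26): chars_in_quartet=4 acc=0xE015DA -> emit E0 15 DA, reset; bytes_emitted=3
After char 4 ('a'=26): chars_in_quartet=1 acc=0x1A bytes_emitted=3
After char 5 ('R'=17): chars_in_quartet=2 acc=0x691 bytes_emitted=3
After char 6 ('X'=23): chars_in_quartet=3 acc=0x1A457 bytes_emitted=3
After char 7 ('w'=48): chars_in_quartet=4 acc=0x6915F0 -> emit 69 15 F0, reset; bytes_emitted=6
After char 8 ('+'=62): chars_in_quartet=1 acc=0x3E bytes_emitted=6
After char 9 ('7'=59): chars_in_quartet=2 acc=0xFBB bytes_emitted=6
After char 10 ('8'=60): chars_in_quartet=3 acc=0x3EEFC bytes_emitted=6
After char 11 ('h'=33): chars_in_quartet=4 acc=0xFBBF21 -> emit FB BF 21, reset; bytes_emitted=9

Answer: E0 15 DA 69 15 F0 FB BF 21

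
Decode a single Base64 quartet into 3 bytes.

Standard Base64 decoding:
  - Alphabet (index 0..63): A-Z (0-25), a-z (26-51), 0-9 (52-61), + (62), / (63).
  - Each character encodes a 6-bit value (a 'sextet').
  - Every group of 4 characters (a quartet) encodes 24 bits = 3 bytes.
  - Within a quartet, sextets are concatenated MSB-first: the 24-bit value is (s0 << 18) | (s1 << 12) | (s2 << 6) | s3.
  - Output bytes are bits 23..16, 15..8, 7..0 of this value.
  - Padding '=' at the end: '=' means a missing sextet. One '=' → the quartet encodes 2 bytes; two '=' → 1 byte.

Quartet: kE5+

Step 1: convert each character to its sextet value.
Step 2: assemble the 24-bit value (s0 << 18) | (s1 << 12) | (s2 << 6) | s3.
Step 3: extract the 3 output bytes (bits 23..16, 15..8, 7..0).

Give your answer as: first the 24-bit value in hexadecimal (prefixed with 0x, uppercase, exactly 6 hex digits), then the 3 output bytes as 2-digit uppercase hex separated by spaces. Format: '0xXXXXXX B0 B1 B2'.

Answer: 0x904E7E 90 4E 7E

Derivation:
Sextets: k=36, E=4, 5=57, +=62
24-bit: (36<<18) | (4<<12) | (57<<6) | 62
      = 0x900000 | 0x004000 | 0x000E40 | 0x00003E
      = 0x904E7E
Bytes: (v>>16)&0xFF=90, (v>>8)&0xFF=4E, v&0xFF=7E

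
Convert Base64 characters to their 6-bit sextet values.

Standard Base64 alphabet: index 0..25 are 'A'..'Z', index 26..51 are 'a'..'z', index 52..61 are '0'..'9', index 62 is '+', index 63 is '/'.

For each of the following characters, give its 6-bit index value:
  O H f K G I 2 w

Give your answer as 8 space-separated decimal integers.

Answer: 14 7 31 10 6 8 54 48

Derivation:
'O': A..Z range, ord('O') − ord('A') = 14
'H': A..Z range, ord('H') − ord('A') = 7
'f': a..z range, 26 + ord('f') − ord('a') = 31
'K': A..Z range, ord('K') − ord('A') = 10
'G': A..Z range, ord('G') − ord('A') = 6
'I': A..Z range, ord('I') − ord('A') = 8
'2': 0..9 range, 52 + ord('2') − ord('0') = 54
'w': a..z range, 26 + ord('w') − ord('a') = 48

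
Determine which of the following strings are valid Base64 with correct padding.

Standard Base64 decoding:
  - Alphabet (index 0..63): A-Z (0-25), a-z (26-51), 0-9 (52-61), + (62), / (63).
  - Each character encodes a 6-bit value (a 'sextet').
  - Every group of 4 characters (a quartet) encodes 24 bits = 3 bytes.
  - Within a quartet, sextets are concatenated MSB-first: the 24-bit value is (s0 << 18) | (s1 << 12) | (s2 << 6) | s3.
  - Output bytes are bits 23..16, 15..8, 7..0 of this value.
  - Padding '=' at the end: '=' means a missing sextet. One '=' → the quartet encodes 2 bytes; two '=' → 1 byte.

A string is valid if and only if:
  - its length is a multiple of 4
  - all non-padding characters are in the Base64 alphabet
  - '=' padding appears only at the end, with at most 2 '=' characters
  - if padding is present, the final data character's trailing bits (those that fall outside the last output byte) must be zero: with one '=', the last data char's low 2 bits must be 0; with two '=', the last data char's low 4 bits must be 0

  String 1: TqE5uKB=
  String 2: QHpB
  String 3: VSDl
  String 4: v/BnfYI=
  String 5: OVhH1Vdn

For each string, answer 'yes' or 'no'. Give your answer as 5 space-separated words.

Answer: no yes yes yes yes

Derivation:
String 1: 'TqE5uKB=' → invalid (bad trailing bits)
String 2: 'QHpB' → valid
String 3: 'VSDl' → valid
String 4: 'v/BnfYI=' → valid
String 5: 'OVhH1Vdn' → valid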